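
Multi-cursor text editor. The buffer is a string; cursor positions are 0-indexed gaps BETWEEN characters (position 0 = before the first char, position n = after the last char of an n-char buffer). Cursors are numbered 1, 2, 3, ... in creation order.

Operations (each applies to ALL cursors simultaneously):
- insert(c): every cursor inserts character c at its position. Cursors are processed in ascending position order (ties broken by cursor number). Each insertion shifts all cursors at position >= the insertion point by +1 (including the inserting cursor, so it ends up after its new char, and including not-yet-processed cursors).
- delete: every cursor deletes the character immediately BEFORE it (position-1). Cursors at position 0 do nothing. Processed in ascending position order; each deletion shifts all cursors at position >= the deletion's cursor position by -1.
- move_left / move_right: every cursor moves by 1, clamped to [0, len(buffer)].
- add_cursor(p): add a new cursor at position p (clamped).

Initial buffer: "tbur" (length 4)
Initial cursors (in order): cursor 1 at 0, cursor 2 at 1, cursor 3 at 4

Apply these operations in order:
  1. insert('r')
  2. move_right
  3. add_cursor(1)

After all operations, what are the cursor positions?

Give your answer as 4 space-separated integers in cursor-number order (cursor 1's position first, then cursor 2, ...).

After op 1 (insert('r')): buffer="rtrburr" (len 7), cursors c1@1 c2@3 c3@7, authorship 1.2...3
After op 2 (move_right): buffer="rtrburr" (len 7), cursors c1@2 c2@4 c3@7, authorship 1.2...3
After op 3 (add_cursor(1)): buffer="rtrburr" (len 7), cursors c4@1 c1@2 c2@4 c3@7, authorship 1.2...3

Answer: 2 4 7 1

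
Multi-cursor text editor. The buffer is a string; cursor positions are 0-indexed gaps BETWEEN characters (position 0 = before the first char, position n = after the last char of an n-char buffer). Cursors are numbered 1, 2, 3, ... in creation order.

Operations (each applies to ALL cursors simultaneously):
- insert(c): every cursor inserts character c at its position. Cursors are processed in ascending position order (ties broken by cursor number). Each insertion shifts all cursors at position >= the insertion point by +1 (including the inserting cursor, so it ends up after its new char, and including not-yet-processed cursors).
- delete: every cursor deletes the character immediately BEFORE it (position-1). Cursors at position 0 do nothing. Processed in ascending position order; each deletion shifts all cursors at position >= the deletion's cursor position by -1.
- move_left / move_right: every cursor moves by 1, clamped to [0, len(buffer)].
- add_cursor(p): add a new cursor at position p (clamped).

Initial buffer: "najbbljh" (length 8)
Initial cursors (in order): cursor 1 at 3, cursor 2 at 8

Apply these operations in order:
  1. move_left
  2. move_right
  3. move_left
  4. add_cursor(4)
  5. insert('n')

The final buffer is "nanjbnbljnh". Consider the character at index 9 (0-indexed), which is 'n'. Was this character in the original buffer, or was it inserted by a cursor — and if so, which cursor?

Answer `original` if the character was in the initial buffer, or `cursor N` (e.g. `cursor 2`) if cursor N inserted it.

Answer: cursor 2

Derivation:
After op 1 (move_left): buffer="najbbljh" (len 8), cursors c1@2 c2@7, authorship ........
After op 2 (move_right): buffer="najbbljh" (len 8), cursors c1@3 c2@8, authorship ........
After op 3 (move_left): buffer="najbbljh" (len 8), cursors c1@2 c2@7, authorship ........
After op 4 (add_cursor(4)): buffer="najbbljh" (len 8), cursors c1@2 c3@4 c2@7, authorship ........
After op 5 (insert('n')): buffer="nanjbnbljnh" (len 11), cursors c1@3 c3@6 c2@10, authorship ..1..3...2.
Authorship (.=original, N=cursor N): . . 1 . . 3 . . . 2 .
Index 9: author = 2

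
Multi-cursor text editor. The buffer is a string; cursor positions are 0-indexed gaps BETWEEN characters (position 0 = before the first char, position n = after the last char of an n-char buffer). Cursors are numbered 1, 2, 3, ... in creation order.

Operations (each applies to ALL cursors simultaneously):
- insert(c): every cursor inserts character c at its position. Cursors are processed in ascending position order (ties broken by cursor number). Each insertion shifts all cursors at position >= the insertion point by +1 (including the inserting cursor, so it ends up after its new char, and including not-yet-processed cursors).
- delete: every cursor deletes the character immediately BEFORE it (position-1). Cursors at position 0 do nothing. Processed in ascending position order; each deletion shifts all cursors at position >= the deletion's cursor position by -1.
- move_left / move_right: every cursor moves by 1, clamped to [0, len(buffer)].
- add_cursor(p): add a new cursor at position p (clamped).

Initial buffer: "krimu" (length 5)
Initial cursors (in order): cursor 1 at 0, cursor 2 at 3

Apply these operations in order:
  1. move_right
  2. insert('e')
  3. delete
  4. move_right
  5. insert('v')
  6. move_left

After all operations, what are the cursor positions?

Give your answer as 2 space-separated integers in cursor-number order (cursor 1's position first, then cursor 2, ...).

Answer: 2 6

Derivation:
After op 1 (move_right): buffer="krimu" (len 5), cursors c1@1 c2@4, authorship .....
After op 2 (insert('e')): buffer="kerimeu" (len 7), cursors c1@2 c2@6, authorship .1...2.
After op 3 (delete): buffer="krimu" (len 5), cursors c1@1 c2@4, authorship .....
After op 4 (move_right): buffer="krimu" (len 5), cursors c1@2 c2@5, authorship .....
After op 5 (insert('v')): buffer="krvimuv" (len 7), cursors c1@3 c2@7, authorship ..1...2
After op 6 (move_left): buffer="krvimuv" (len 7), cursors c1@2 c2@6, authorship ..1...2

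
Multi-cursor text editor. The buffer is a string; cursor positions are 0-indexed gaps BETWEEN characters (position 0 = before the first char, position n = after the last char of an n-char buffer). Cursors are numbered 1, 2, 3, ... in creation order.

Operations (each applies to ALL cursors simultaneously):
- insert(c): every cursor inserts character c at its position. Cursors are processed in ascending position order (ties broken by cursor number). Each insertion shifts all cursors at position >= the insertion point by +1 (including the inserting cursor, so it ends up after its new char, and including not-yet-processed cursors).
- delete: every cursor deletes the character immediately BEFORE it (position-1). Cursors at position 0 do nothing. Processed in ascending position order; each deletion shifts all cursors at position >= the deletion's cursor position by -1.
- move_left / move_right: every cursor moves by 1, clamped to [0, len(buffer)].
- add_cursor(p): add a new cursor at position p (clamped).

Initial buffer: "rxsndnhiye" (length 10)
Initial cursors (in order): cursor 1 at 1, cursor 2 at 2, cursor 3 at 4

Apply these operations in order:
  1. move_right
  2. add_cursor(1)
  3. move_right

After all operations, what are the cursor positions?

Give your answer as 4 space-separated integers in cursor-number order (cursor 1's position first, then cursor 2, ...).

After op 1 (move_right): buffer="rxsndnhiye" (len 10), cursors c1@2 c2@3 c3@5, authorship ..........
After op 2 (add_cursor(1)): buffer="rxsndnhiye" (len 10), cursors c4@1 c1@2 c2@3 c3@5, authorship ..........
After op 3 (move_right): buffer="rxsndnhiye" (len 10), cursors c4@2 c1@3 c2@4 c3@6, authorship ..........

Answer: 3 4 6 2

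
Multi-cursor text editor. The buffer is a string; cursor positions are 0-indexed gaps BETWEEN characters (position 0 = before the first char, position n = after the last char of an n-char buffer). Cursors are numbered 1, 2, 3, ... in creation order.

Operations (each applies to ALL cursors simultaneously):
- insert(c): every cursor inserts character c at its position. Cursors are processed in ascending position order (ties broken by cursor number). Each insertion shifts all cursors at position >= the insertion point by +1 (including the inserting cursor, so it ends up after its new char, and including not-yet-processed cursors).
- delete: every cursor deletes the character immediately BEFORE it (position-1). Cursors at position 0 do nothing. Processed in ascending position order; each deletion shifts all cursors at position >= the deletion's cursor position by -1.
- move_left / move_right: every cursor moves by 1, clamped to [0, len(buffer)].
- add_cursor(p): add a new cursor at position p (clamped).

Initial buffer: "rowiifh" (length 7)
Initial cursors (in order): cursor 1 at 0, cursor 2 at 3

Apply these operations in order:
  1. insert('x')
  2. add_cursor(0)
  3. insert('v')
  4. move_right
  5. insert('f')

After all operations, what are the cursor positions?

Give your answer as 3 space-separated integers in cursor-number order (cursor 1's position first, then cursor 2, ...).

After op 1 (insert('x')): buffer="xrowxiifh" (len 9), cursors c1@1 c2@5, authorship 1...2....
After op 2 (add_cursor(0)): buffer="xrowxiifh" (len 9), cursors c3@0 c1@1 c2@5, authorship 1...2....
After op 3 (insert('v')): buffer="vxvrowxviifh" (len 12), cursors c3@1 c1@3 c2@8, authorship 311...22....
After op 4 (move_right): buffer="vxvrowxviifh" (len 12), cursors c3@2 c1@4 c2@9, authorship 311...22....
After op 5 (insert('f')): buffer="vxfvrfowxvififh" (len 15), cursors c3@3 c1@6 c2@12, authorship 3131.1..22.2...

Answer: 6 12 3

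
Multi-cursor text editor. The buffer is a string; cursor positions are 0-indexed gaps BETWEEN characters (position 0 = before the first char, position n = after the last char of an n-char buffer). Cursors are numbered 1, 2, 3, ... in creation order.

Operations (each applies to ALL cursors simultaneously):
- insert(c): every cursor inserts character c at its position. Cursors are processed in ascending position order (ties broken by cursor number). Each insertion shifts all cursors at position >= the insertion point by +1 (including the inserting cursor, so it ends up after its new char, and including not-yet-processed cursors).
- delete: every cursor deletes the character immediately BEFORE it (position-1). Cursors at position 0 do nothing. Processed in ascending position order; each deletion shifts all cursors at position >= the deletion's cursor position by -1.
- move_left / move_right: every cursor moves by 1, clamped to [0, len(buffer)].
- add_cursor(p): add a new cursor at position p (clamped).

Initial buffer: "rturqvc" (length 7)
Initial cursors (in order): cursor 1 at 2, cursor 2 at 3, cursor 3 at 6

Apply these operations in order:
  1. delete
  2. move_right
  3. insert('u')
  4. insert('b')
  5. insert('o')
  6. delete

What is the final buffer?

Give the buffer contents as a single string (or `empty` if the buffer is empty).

After op 1 (delete): buffer="rrqc" (len 4), cursors c1@1 c2@1 c3@3, authorship ....
After op 2 (move_right): buffer="rrqc" (len 4), cursors c1@2 c2@2 c3@4, authorship ....
After op 3 (insert('u')): buffer="rruuqcu" (len 7), cursors c1@4 c2@4 c3@7, authorship ..12..3
After op 4 (insert('b')): buffer="rruubbqcub" (len 10), cursors c1@6 c2@6 c3@10, authorship ..1212..33
After op 5 (insert('o')): buffer="rruubbooqcubo" (len 13), cursors c1@8 c2@8 c3@13, authorship ..121212..333
After op 6 (delete): buffer="rruubbqcub" (len 10), cursors c1@6 c2@6 c3@10, authorship ..1212..33

Answer: rruubbqcub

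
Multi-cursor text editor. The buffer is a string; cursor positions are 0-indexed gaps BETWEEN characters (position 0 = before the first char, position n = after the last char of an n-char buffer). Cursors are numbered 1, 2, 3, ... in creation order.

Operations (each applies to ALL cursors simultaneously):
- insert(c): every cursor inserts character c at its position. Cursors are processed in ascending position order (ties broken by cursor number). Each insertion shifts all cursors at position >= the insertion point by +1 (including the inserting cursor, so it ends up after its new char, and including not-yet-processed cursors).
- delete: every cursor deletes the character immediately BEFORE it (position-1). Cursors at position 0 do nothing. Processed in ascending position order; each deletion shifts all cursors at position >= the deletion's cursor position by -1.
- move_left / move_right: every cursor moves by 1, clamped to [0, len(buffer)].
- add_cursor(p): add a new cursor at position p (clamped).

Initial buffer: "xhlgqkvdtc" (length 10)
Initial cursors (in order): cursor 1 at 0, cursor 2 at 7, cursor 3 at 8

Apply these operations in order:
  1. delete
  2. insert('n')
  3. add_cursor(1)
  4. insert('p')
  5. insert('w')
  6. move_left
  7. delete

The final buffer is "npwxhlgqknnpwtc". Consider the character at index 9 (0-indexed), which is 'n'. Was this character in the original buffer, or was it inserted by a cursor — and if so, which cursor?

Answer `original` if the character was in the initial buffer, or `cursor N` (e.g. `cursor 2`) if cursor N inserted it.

Answer: cursor 2

Derivation:
After op 1 (delete): buffer="xhlgqktc" (len 8), cursors c1@0 c2@6 c3@6, authorship ........
After op 2 (insert('n')): buffer="nxhlgqknntc" (len 11), cursors c1@1 c2@9 c3@9, authorship 1......23..
After op 3 (add_cursor(1)): buffer="nxhlgqknntc" (len 11), cursors c1@1 c4@1 c2@9 c3@9, authorship 1......23..
After op 4 (insert('p')): buffer="nppxhlgqknnpptc" (len 15), cursors c1@3 c4@3 c2@13 c3@13, authorship 114......2323..
After op 5 (insert('w')): buffer="nppwwxhlgqknnppwwtc" (len 19), cursors c1@5 c4@5 c2@17 c3@17, authorship 11414......232323..
After op 6 (move_left): buffer="nppwwxhlgqknnppwwtc" (len 19), cursors c1@4 c4@4 c2@16 c3@16, authorship 11414......232323..
After op 7 (delete): buffer="npwxhlgqknnpwtc" (len 15), cursors c1@2 c4@2 c2@12 c3@12, authorship 114......2323..
Authorship (.=original, N=cursor N): 1 1 4 . . . . . . 2 3 2 3 . .
Index 9: author = 2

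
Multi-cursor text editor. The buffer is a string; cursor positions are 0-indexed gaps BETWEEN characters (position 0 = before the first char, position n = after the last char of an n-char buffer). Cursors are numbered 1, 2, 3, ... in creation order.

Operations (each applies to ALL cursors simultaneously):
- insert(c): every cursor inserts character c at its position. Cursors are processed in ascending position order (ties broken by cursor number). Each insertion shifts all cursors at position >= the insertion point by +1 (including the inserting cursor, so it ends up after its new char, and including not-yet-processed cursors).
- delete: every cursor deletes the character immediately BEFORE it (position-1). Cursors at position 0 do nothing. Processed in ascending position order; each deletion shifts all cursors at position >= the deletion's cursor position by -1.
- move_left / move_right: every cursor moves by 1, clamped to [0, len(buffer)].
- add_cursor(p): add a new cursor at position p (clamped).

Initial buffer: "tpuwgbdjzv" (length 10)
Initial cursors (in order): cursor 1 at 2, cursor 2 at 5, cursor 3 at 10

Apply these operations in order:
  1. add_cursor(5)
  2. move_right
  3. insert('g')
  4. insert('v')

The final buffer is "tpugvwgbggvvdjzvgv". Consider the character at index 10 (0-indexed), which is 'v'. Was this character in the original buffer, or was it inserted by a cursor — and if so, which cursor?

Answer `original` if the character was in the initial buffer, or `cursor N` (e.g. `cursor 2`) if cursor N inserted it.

Answer: cursor 2

Derivation:
After op 1 (add_cursor(5)): buffer="tpuwgbdjzv" (len 10), cursors c1@2 c2@5 c4@5 c3@10, authorship ..........
After op 2 (move_right): buffer="tpuwgbdjzv" (len 10), cursors c1@3 c2@6 c4@6 c3@10, authorship ..........
After op 3 (insert('g')): buffer="tpugwgbggdjzvg" (len 14), cursors c1@4 c2@9 c4@9 c3@14, authorship ...1...24....3
After op 4 (insert('v')): buffer="tpugvwgbggvvdjzvgv" (len 18), cursors c1@5 c2@12 c4@12 c3@18, authorship ...11...2424....33
Authorship (.=original, N=cursor N): . . . 1 1 . . . 2 4 2 4 . . . . 3 3
Index 10: author = 2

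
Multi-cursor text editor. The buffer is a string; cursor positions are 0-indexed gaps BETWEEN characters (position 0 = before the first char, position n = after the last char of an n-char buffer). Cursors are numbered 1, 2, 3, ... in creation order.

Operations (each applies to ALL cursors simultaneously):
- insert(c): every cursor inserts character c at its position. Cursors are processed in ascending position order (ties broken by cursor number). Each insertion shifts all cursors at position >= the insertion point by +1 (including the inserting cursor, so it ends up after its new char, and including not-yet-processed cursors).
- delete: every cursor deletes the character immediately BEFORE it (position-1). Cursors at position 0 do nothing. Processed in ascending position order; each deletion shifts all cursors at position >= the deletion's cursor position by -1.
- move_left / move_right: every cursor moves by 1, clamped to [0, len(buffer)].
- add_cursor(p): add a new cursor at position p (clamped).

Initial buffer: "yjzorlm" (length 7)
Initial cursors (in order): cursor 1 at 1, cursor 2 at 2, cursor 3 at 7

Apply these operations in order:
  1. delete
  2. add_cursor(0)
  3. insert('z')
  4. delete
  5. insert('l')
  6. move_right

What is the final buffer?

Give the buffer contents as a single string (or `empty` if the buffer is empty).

Answer: lllzorll

Derivation:
After op 1 (delete): buffer="zorl" (len 4), cursors c1@0 c2@0 c3@4, authorship ....
After op 2 (add_cursor(0)): buffer="zorl" (len 4), cursors c1@0 c2@0 c4@0 c3@4, authorship ....
After op 3 (insert('z')): buffer="zzzzorlz" (len 8), cursors c1@3 c2@3 c4@3 c3@8, authorship 124....3
After op 4 (delete): buffer="zorl" (len 4), cursors c1@0 c2@0 c4@0 c3@4, authorship ....
After op 5 (insert('l')): buffer="lllzorll" (len 8), cursors c1@3 c2@3 c4@3 c3@8, authorship 124....3
After op 6 (move_right): buffer="lllzorll" (len 8), cursors c1@4 c2@4 c4@4 c3@8, authorship 124....3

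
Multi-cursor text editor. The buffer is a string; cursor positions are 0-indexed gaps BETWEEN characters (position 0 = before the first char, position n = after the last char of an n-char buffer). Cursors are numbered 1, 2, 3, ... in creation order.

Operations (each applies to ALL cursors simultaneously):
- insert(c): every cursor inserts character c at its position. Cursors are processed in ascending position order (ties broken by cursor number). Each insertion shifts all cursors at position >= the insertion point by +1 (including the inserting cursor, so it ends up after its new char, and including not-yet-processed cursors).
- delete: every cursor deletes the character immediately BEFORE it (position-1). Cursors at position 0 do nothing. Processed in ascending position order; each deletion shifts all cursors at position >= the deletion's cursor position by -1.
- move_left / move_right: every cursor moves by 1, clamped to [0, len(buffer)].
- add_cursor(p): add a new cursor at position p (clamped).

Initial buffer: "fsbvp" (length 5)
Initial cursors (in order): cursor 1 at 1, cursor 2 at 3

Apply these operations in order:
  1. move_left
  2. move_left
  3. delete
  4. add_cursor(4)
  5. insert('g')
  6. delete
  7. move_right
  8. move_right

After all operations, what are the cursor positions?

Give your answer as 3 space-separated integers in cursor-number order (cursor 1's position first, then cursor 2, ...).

After op 1 (move_left): buffer="fsbvp" (len 5), cursors c1@0 c2@2, authorship .....
After op 2 (move_left): buffer="fsbvp" (len 5), cursors c1@0 c2@1, authorship .....
After op 3 (delete): buffer="sbvp" (len 4), cursors c1@0 c2@0, authorship ....
After op 4 (add_cursor(4)): buffer="sbvp" (len 4), cursors c1@0 c2@0 c3@4, authorship ....
After op 5 (insert('g')): buffer="ggsbvpg" (len 7), cursors c1@2 c2@2 c3@7, authorship 12....3
After op 6 (delete): buffer="sbvp" (len 4), cursors c1@0 c2@0 c3@4, authorship ....
After op 7 (move_right): buffer="sbvp" (len 4), cursors c1@1 c2@1 c3@4, authorship ....
After op 8 (move_right): buffer="sbvp" (len 4), cursors c1@2 c2@2 c3@4, authorship ....

Answer: 2 2 4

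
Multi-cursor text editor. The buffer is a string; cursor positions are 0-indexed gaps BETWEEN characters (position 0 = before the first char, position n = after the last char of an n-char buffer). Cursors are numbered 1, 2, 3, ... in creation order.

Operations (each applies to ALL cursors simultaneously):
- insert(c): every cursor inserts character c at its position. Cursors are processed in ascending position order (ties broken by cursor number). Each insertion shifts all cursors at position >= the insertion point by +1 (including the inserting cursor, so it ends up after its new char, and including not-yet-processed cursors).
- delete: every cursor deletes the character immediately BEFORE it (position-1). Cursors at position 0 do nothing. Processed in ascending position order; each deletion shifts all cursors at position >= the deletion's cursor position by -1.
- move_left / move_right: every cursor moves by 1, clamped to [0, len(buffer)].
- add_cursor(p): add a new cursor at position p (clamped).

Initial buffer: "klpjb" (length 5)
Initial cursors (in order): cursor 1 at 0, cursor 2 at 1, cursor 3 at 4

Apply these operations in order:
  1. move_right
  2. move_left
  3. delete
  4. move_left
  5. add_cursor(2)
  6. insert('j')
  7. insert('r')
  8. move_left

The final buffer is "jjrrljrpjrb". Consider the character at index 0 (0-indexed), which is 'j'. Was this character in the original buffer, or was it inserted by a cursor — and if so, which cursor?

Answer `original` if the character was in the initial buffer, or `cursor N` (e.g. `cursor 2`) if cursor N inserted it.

Answer: cursor 1

Derivation:
After op 1 (move_right): buffer="klpjb" (len 5), cursors c1@1 c2@2 c3@5, authorship .....
After op 2 (move_left): buffer="klpjb" (len 5), cursors c1@0 c2@1 c3@4, authorship .....
After op 3 (delete): buffer="lpb" (len 3), cursors c1@0 c2@0 c3@2, authorship ...
After op 4 (move_left): buffer="lpb" (len 3), cursors c1@0 c2@0 c3@1, authorship ...
After op 5 (add_cursor(2)): buffer="lpb" (len 3), cursors c1@0 c2@0 c3@1 c4@2, authorship ...
After op 6 (insert('j')): buffer="jjljpjb" (len 7), cursors c1@2 c2@2 c3@4 c4@6, authorship 12.3.4.
After op 7 (insert('r')): buffer="jjrrljrpjrb" (len 11), cursors c1@4 c2@4 c3@7 c4@10, authorship 1212.33.44.
After op 8 (move_left): buffer="jjrrljrpjrb" (len 11), cursors c1@3 c2@3 c3@6 c4@9, authorship 1212.33.44.
Authorship (.=original, N=cursor N): 1 2 1 2 . 3 3 . 4 4 .
Index 0: author = 1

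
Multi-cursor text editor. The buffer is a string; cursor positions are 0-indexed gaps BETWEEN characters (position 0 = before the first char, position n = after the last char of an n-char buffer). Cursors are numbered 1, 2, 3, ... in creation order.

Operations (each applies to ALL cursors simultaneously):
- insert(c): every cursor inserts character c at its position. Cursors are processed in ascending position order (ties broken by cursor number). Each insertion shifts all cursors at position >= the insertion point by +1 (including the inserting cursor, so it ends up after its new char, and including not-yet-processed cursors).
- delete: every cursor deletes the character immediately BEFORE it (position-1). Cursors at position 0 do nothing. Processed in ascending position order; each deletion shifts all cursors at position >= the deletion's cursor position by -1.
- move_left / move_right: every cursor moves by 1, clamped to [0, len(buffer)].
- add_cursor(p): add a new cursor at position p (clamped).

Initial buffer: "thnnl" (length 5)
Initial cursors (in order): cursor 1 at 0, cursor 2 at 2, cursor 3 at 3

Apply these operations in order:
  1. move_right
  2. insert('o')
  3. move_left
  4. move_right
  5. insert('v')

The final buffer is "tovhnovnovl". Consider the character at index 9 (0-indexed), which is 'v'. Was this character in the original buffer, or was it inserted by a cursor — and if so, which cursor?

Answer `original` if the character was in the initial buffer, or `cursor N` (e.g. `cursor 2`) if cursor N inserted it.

After op 1 (move_right): buffer="thnnl" (len 5), cursors c1@1 c2@3 c3@4, authorship .....
After op 2 (insert('o')): buffer="tohnonol" (len 8), cursors c1@2 c2@5 c3@7, authorship .1..2.3.
After op 3 (move_left): buffer="tohnonol" (len 8), cursors c1@1 c2@4 c3@6, authorship .1..2.3.
After op 4 (move_right): buffer="tohnonol" (len 8), cursors c1@2 c2@5 c3@7, authorship .1..2.3.
After op 5 (insert('v')): buffer="tovhnovnovl" (len 11), cursors c1@3 c2@7 c3@10, authorship .11..22.33.
Authorship (.=original, N=cursor N): . 1 1 . . 2 2 . 3 3 .
Index 9: author = 3

Answer: cursor 3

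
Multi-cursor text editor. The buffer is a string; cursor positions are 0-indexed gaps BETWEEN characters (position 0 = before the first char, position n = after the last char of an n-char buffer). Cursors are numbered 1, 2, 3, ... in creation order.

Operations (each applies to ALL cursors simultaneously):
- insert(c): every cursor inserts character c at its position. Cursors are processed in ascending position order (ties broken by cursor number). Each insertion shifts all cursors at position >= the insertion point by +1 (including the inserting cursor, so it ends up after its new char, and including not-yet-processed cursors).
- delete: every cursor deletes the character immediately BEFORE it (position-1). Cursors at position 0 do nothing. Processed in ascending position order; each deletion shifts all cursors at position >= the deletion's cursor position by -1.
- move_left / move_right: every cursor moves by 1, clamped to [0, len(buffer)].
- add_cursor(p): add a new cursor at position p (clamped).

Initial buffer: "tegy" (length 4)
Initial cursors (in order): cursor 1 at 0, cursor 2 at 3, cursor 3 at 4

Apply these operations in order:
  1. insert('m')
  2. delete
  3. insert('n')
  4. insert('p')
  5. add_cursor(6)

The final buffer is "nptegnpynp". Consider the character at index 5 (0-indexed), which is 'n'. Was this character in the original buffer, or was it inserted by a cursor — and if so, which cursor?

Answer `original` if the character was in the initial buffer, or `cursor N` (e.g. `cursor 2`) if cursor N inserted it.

Answer: cursor 2

Derivation:
After op 1 (insert('m')): buffer="mtegmym" (len 7), cursors c1@1 c2@5 c3@7, authorship 1...2.3
After op 2 (delete): buffer="tegy" (len 4), cursors c1@0 c2@3 c3@4, authorship ....
After op 3 (insert('n')): buffer="ntegnyn" (len 7), cursors c1@1 c2@5 c3@7, authorship 1...2.3
After op 4 (insert('p')): buffer="nptegnpynp" (len 10), cursors c1@2 c2@7 c3@10, authorship 11...22.33
After op 5 (add_cursor(6)): buffer="nptegnpynp" (len 10), cursors c1@2 c4@6 c2@7 c3@10, authorship 11...22.33
Authorship (.=original, N=cursor N): 1 1 . . . 2 2 . 3 3
Index 5: author = 2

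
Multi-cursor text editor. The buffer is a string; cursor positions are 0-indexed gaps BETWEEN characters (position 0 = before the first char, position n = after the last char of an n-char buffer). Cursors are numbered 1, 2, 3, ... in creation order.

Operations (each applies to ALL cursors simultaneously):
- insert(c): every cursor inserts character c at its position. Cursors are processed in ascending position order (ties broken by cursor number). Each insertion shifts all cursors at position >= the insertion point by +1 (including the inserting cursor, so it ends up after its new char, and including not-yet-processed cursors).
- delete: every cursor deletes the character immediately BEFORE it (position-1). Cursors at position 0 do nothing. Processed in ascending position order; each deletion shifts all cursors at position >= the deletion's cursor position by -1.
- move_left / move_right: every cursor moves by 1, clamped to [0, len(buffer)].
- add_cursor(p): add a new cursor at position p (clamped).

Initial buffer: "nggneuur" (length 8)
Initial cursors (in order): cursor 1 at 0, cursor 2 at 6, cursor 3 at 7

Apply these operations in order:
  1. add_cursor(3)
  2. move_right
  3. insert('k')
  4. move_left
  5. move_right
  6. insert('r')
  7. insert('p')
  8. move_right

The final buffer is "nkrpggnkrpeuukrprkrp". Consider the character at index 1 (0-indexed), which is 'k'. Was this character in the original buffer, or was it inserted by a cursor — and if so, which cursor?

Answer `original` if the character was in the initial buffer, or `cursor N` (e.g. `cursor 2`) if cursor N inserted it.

After op 1 (add_cursor(3)): buffer="nggneuur" (len 8), cursors c1@0 c4@3 c2@6 c3@7, authorship ........
After op 2 (move_right): buffer="nggneuur" (len 8), cursors c1@1 c4@4 c2@7 c3@8, authorship ........
After op 3 (insert('k')): buffer="nkggnkeuukrk" (len 12), cursors c1@2 c4@6 c2@10 c3@12, authorship .1...4...2.3
After op 4 (move_left): buffer="nkggnkeuukrk" (len 12), cursors c1@1 c4@5 c2@9 c3@11, authorship .1...4...2.3
After op 5 (move_right): buffer="nkggnkeuukrk" (len 12), cursors c1@2 c4@6 c2@10 c3@12, authorship .1...4...2.3
After op 6 (insert('r')): buffer="nkrggnkreuukrrkr" (len 16), cursors c1@3 c4@8 c2@13 c3@16, authorship .11...44...22.33
After op 7 (insert('p')): buffer="nkrpggnkrpeuukrprkrp" (len 20), cursors c1@4 c4@10 c2@16 c3@20, authorship .111...444...222.333
After op 8 (move_right): buffer="nkrpggnkrpeuukrprkrp" (len 20), cursors c1@5 c4@11 c2@17 c3@20, authorship .111...444...222.333
Authorship (.=original, N=cursor N): . 1 1 1 . . . 4 4 4 . . . 2 2 2 . 3 3 3
Index 1: author = 1

Answer: cursor 1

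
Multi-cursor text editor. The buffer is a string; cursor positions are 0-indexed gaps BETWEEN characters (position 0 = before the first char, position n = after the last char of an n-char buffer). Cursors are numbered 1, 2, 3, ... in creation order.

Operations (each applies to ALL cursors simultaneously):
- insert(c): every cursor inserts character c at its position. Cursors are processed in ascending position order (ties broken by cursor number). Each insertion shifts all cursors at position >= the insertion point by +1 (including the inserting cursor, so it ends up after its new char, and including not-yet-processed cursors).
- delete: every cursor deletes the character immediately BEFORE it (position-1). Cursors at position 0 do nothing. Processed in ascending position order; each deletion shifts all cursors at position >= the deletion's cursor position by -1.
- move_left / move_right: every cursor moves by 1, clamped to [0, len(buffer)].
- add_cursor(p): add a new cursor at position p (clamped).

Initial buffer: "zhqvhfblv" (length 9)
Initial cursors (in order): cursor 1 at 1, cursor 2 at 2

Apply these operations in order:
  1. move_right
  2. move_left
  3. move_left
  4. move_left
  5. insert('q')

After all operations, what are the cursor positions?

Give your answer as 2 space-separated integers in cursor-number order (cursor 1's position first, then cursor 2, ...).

Answer: 2 2

Derivation:
After op 1 (move_right): buffer="zhqvhfblv" (len 9), cursors c1@2 c2@3, authorship .........
After op 2 (move_left): buffer="zhqvhfblv" (len 9), cursors c1@1 c2@2, authorship .........
After op 3 (move_left): buffer="zhqvhfblv" (len 9), cursors c1@0 c2@1, authorship .........
After op 4 (move_left): buffer="zhqvhfblv" (len 9), cursors c1@0 c2@0, authorship .........
After op 5 (insert('q')): buffer="qqzhqvhfblv" (len 11), cursors c1@2 c2@2, authorship 12.........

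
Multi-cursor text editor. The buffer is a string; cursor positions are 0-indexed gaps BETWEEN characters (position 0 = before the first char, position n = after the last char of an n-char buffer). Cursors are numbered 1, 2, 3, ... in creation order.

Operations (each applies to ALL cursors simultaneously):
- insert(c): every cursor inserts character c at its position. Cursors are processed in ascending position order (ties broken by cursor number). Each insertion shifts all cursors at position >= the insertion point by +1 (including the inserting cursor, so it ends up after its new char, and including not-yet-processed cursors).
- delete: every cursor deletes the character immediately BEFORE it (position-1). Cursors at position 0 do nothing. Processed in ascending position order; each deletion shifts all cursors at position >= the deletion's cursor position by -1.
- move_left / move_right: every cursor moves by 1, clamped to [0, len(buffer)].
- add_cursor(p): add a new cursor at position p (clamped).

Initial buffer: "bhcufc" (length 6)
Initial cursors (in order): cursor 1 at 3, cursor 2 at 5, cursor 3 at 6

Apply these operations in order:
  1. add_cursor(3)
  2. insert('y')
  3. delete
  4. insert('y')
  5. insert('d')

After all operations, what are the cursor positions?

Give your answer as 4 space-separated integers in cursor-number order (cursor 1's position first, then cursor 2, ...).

After op 1 (add_cursor(3)): buffer="bhcufc" (len 6), cursors c1@3 c4@3 c2@5 c3@6, authorship ......
After op 2 (insert('y')): buffer="bhcyyufycy" (len 10), cursors c1@5 c4@5 c2@8 c3@10, authorship ...14..2.3
After op 3 (delete): buffer="bhcufc" (len 6), cursors c1@3 c4@3 c2@5 c3@6, authorship ......
After op 4 (insert('y')): buffer="bhcyyufycy" (len 10), cursors c1@5 c4@5 c2@8 c3@10, authorship ...14..2.3
After op 5 (insert('d')): buffer="bhcyyddufydcyd" (len 14), cursors c1@7 c4@7 c2@11 c3@14, authorship ...1414..22.33

Answer: 7 11 14 7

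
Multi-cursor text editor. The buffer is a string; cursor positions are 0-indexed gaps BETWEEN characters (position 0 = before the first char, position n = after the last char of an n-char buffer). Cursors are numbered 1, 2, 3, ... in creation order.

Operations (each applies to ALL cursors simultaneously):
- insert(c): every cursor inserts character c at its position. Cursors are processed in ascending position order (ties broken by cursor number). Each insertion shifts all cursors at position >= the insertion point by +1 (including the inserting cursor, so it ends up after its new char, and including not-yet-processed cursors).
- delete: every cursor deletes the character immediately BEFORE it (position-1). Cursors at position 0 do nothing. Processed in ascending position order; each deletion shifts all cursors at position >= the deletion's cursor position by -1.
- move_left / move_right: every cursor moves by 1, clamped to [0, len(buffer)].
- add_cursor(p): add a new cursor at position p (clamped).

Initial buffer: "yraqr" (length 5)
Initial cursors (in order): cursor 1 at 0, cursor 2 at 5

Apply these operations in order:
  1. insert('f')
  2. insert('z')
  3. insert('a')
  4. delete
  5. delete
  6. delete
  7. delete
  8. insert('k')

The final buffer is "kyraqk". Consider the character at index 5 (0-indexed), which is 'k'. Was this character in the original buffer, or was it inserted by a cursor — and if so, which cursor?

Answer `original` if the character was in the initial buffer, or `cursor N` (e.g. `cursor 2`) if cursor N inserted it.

After op 1 (insert('f')): buffer="fyraqrf" (len 7), cursors c1@1 c2@7, authorship 1.....2
After op 2 (insert('z')): buffer="fzyraqrfz" (len 9), cursors c1@2 c2@9, authorship 11.....22
After op 3 (insert('a')): buffer="fzayraqrfza" (len 11), cursors c1@3 c2@11, authorship 111.....222
After op 4 (delete): buffer="fzyraqrfz" (len 9), cursors c1@2 c2@9, authorship 11.....22
After op 5 (delete): buffer="fyraqrf" (len 7), cursors c1@1 c2@7, authorship 1.....2
After op 6 (delete): buffer="yraqr" (len 5), cursors c1@0 c2@5, authorship .....
After op 7 (delete): buffer="yraq" (len 4), cursors c1@0 c2@4, authorship ....
After op 8 (insert('k')): buffer="kyraqk" (len 6), cursors c1@1 c2@6, authorship 1....2
Authorship (.=original, N=cursor N): 1 . . . . 2
Index 5: author = 2

Answer: cursor 2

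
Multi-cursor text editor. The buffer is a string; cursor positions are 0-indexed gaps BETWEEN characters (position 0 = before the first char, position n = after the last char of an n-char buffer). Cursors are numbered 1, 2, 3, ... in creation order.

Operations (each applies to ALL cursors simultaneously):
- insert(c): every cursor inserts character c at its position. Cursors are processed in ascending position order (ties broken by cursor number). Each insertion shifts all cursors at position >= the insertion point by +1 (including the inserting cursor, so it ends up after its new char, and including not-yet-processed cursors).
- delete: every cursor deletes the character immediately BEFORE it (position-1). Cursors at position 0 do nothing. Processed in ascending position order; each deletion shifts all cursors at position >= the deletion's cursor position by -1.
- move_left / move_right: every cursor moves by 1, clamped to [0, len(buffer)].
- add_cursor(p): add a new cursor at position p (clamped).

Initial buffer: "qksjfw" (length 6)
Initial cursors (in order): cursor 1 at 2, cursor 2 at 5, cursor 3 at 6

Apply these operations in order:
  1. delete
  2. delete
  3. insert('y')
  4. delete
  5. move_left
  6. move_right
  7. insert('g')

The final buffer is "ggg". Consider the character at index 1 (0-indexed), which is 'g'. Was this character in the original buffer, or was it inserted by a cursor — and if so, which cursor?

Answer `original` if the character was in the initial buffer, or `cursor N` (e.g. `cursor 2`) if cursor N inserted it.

After op 1 (delete): buffer="qsj" (len 3), cursors c1@1 c2@3 c3@3, authorship ...
After op 2 (delete): buffer="" (len 0), cursors c1@0 c2@0 c3@0, authorship 
After op 3 (insert('y')): buffer="yyy" (len 3), cursors c1@3 c2@3 c3@3, authorship 123
After op 4 (delete): buffer="" (len 0), cursors c1@0 c2@0 c3@0, authorship 
After op 5 (move_left): buffer="" (len 0), cursors c1@0 c2@0 c3@0, authorship 
After op 6 (move_right): buffer="" (len 0), cursors c1@0 c2@0 c3@0, authorship 
After op 7 (insert('g')): buffer="ggg" (len 3), cursors c1@3 c2@3 c3@3, authorship 123
Authorship (.=original, N=cursor N): 1 2 3
Index 1: author = 2

Answer: cursor 2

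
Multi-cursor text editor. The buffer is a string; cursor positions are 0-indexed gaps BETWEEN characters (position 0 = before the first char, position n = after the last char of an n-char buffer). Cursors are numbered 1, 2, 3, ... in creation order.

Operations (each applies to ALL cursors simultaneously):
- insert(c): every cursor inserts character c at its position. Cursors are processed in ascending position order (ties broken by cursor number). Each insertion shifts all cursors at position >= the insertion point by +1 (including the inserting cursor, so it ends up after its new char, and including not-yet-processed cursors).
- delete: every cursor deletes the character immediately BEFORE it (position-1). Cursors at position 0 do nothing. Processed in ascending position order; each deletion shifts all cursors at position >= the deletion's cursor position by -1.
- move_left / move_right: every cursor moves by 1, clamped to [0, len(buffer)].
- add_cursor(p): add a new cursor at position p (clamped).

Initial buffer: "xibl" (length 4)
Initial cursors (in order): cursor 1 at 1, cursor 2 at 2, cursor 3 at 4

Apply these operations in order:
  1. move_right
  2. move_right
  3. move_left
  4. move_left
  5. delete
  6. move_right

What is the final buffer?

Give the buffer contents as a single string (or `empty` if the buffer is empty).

Answer: bl

Derivation:
After op 1 (move_right): buffer="xibl" (len 4), cursors c1@2 c2@3 c3@4, authorship ....
After op 2 (move_right): buffer="xibl" (len 4), cursors c1@3 c2@4 c3@4, authorship ....
After op 3 (move_left): buffer="xibl" (len 4), cursors c1@2 c2@3 c3@3, authorship ....
After op 4 (move_left): buffer="xibl" (len 4), cursors c1@1 c2@2 c3@2, authorship ....
After op 5 (delete): buffer="bl" (len 2), cursors c1@0 c2@0 c3@0, authorship ..
After op 6 (move_right): buffer="bl" (len 2), cursors c1@1 c2@1 c3@1, authorship ..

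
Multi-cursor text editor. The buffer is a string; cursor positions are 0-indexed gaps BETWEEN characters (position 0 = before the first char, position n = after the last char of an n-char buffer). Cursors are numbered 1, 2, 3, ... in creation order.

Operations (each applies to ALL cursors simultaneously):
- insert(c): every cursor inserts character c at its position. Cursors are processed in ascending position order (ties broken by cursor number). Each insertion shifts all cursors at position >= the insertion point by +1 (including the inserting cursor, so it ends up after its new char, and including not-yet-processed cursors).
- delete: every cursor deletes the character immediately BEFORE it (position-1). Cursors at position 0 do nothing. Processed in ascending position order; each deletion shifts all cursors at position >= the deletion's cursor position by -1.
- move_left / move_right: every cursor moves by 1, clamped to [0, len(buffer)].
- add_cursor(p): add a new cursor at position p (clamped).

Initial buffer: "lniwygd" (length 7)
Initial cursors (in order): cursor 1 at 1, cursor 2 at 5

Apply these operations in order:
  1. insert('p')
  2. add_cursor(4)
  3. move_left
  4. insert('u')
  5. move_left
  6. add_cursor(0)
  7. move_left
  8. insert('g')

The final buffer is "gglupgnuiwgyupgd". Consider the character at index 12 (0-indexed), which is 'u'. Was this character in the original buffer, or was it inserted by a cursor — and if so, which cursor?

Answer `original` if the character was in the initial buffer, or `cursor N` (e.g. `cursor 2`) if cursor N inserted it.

After op 1 (insert('p')): buffer="lpniwypgd" (len 9), cursors c1@2 c2@7, authorship .1....2..
After op 2 (add_cursor(4)): buffer="lpniwypgd" (len 9), cursors c1@2 c3@4 c2@7, authorship .1....2..
After op 3 (move_left): buffer="lpniwypgd" (len 9), cursors c1@1 c3@3 c2@6, authorship .1....2..
After op 4 (insert('u')): buffer="lupnuiwyupgd" (len 12), cursors c1@2 c3@5 c2@9, authorship .11.3...22..
After op 5 (move_left): buffer="lupnuiwyupgd" (len 12), cursors c1@1 c3@4 c2@8, authorship .11.3...22..
After op 6 (add_cursor(0)): buffer="lupnuiwyupgd" (len 12), cursors c4@0 c1@1 c3@4 c2@8, authorship .11.3...22..
After op 7 (move_left): buffer="lupnuiwyupgd" (len 12), cursors c1@0 c4@0 c3@3 c2@7, authorship .11.3...22..
After op 8 (insert('g')): buffer="gglupgnuiwgyupgd" (len 16), cursors c1@2 c4@2 c3@6 c2@11, authorship 14.113.3..2.22..
Authorship (.=original, N=cursor N): 1 4 . 1 1 3 . 3 . . 2 . 2 2 . .
Index 12: author = 2

Answer: cursor 2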